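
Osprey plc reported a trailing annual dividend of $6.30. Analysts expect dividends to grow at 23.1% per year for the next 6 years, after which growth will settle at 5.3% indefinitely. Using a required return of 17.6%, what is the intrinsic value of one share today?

$115.45

Two-stage DDM. Project D₁…D_6 at 0.231, terminal growth 0.053, discount at r = 0.176.
D_1 = 7.7553
D_2 = 9.5468
D_3 = 11.7521
D_4 = 14.4668
D_5 = 17.8086
D_6 = 21.9224
Terminal value at t=6: TV = D_7/(r−g) = 23.0843/(0.176−0.053) = 187.6775
P₀ = 7.7553/(1+0.176)^1 + 9.5468/(1+0.176)^2 + 11.7521/(1+0.176)^3 + 14.4668/(1+0.176)^4 + 17.8086/(1+0.176)^5 + 21.9224/(1+0.176)^6 + 187.6775/(1+0.176)^6 = 115.4456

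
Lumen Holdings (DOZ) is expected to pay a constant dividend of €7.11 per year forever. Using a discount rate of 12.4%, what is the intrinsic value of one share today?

€57.34

Zero-growth DDM (perpetuity): P₀ = D/r = 7.11 / 0.124 = 57.3387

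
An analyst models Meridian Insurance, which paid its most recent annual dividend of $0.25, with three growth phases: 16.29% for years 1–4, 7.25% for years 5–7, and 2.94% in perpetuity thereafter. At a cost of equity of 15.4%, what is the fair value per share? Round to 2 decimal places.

Three-stage DDM. Project D₁…D_7; terminal Gordon value at t=7 with g = 0.0294; discount at r = 0.154.
D_1 = 0.2907
D_2 = 0.3381
D_3 = 0.3932
D_4 = 0.4572
D_5 = 0.4904
D_6 = 0.5259
D_7 = 0.5640
TV_7 = 0.5806/(0.154−0.0294) = 4.6598
P₀ = Σ Dₜ/(1+r)ᵗ + TV_7/(1+r)^7 = 3.3984

$3.40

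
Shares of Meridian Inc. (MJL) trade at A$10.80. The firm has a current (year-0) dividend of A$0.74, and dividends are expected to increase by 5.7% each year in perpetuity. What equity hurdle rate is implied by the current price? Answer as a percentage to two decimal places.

Rearranging the constant-growth DDM: r = D₁/P₀ + g.
D₁ = 0.74 × (1 + 0.057) = 0.7822.
r = 0.7822 / 10.80 + 0.057 = 0.07242 + 0.057 = 0.12942

12.94%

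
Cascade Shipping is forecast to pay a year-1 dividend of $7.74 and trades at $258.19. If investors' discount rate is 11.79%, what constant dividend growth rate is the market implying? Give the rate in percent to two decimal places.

From P₀ = D₁/(r − g), the implied growth is g = r − D₁/P₀.
g = 0.1179 − 7.74/258.19 = 0.1179 − 0.02998 = 0.08792

8.79%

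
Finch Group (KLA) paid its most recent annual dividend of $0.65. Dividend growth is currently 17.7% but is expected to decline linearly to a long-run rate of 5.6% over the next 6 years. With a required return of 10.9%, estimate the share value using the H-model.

$17.40

H-model: P₀ = D₀[(1+g_L) + H(g_S−g_L)]/(r−g_L), with H = 6/2 = 3.
P₀ = 0.65 × [(1+0.056) + 3×(0.177−0.056)] / (0.109−0.056)
   = 0.65 × 1.4190 / 0.053 = 17.4028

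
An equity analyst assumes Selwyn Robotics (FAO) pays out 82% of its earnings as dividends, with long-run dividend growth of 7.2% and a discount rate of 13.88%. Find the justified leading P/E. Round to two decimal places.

12.28

Justified leading P/E = b/(r−g) = 0.82/(0.1388−0.072) = 12.2754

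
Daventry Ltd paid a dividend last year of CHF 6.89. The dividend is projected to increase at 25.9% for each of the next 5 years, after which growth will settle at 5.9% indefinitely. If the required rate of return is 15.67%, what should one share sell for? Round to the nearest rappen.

Two-stage DDM. Project D₁…D_5 at 0.259, terminal growth 0.059, discount at r = 0.1567.
D_1 = 8.6745
D_2 = 10.9212
D_3 = 13.7498
D_4 = 17.3110
D_5 = 21.7945
Terminal value at t=5: TV = D_6/(r−g) = 23.0804/(0.1567−0.059) = 236.2377
P₀ = 8.6745/(1+0.1567)^1 + 10.9212/(1+0.1567)^2 + 13.7498/(1+0.1567)^3 + 17.3110/(1+0.1567)^4 + 21.7945/(1+0.1567)^5 + 236.2377/(1+0.1567)^5 = 158.8318

CHF 158.83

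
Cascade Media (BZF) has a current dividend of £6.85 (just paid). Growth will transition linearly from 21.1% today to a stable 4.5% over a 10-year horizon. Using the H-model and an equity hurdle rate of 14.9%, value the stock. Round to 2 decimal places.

H-model: P₀ = D₀[(1+g_L) + H(g_S−g_L)]/(r−g_L), with H = 10/2 = 5.
P₀ = 6.85 × [(1+0.045) + 5×(0.211−0.045)] / (0.149−0.045)
   = 6.85 × 1.8750 / 0.104 = 123.4976

£123.50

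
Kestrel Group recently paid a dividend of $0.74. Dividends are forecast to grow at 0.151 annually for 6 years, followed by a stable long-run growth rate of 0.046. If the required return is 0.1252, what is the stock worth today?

Two-stage DDM. Project D₁…D_6 at 0.151, terminal growth 0.046, discount at r = 0.1252.
D_1 = 0.8517
D_2 = 0.9804
D_3 = 1.1284
D_4 = 1.2988
D_5 = 1.4949
D_6 = 1.7206
Terminal value at t=6: TV = D_7/(r−g) = 1.7998/(0.1252−0.046) = 22.7243
P₀ = 0.8517/(1+0.1252)^1 + 0.9804/(1+0.1252)^2 + 1.1284/(1+0.1252)^3 + 1.2988/(1+0.1252)^4 + 1.4949/(1+0.1252)^5 + 1.7206/(1+0.1252)^6 + 22.7243/(1+0.1252)^6 = 16.0075

$16.01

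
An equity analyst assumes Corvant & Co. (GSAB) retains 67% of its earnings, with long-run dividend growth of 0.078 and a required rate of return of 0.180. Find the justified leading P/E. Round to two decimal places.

Payout ratio b = 1 − 0.67 = 0.33.
Justified leading P/E = b/(r−g) = 0.33/(0.18−0.078) = 3.2353

3.24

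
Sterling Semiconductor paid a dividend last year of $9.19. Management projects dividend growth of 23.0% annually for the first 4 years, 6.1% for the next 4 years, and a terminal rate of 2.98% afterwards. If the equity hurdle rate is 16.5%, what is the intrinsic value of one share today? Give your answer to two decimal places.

$138.37

Three-stage DDM. Project D₁…D_8; terminal Gordon value at t=8 with g = 0.0298; discount at r = 0.165.
D_1 = 11.3037
D_2 = 13.9036
D_3 = 17.1014
D_4 = 21.0347
D_5 = 22.3178
D_6 = 23.6792
D_7 = 25.1236
D_8 = 26.6562
TV_8 = 27.4505/(0.165−0.0298) = 203.0363
P₀ = Σ Dₜ/(1+r)ᵗ + TV_8/(1+r)^8 = 138.3708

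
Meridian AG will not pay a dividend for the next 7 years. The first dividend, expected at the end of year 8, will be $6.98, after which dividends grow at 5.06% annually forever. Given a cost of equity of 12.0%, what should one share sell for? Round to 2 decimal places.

Deferred-dividend DDM. At t=7 the remaining stream is a growing perpetuity with first payment D_8 = 6.98.
V_7 = D_8/(r−g) = 6.98/(0.12−0.0506) = 100.5764
P₀ = V_7/(1+r)^7 = 100.5764/(1+0.12)^7 = 45.4956

$45.50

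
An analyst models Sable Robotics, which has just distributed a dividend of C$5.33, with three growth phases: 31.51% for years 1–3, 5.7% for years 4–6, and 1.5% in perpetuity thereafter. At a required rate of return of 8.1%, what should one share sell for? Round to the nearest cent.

Three-stage DDM. Project D₁…D_6; terminal Gordon value at t=6 with g = 0.015; discount at r = 0.081.
D_1 = 7.0095
D_2 = 9.2182
D_3 = 12.1228
D_4 = 12.8138
D_5 = 13.5442
D_6 = 14.3162
TV_6 = 14.5310/(0.081−0.015) = 220.1662
P₀ = Σ Dₜ/(1+r)ᵗ + TV_6/(1+r)^6 = 189.4741

C$189.47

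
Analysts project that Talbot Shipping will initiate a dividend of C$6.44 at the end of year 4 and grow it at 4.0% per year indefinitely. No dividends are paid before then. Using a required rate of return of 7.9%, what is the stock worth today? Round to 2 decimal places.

C$131.45

Deferred-dividend DDM. At t=3 the remaining stream is a growing perpetuity with first payment D_4 = 6.44.
V_3 = D_4/(r−g) = 6.44/(0.079−0.04) = 165.1282
P₀ = V_3/(1+r)^3 = 165.1282/(1+0.079)^3 = 131.4489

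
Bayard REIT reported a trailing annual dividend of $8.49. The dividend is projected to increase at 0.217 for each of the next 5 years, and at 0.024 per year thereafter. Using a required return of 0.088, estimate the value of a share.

$298.03

Two-stage DDM. Project D₁…D_5 at 0.217, terminal growth 0.024, discount at r = 0.088.
D_1 = 10.3323
D_2 = 12.5744
D_3 = 15.3031
D_4 = 18.6239
D_5 = 22.6653
Terminal value at t=5: TV = D_6/(r−g) = 23.2092/(0.088−0.024) = 362.6441
P₀ = 10.3323/(1+0.088)^1 + 12.5744/(1+0.088)^2 + 15.3031/(1+0.088)^3 + 18.6239/(1+0.088)^4 + 22.6653/(1+0.088)^5 + 362.6441/(1+0.088)^5 = 298.0270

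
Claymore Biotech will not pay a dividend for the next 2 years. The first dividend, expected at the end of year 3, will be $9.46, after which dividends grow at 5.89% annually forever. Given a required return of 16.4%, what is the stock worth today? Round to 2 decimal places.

Deferred-dividend DDM. At t=2 the remaining stream is a growing perpetuity with first payment D_3 = 9.46.
V_2 = D_3/(r−g) = 9.46/(0.164−0.0589) = 90.0095
P₀ = V_2/(1+r)^2 = 90.0095/(1+0.164)^2 = 66.4328

$66.43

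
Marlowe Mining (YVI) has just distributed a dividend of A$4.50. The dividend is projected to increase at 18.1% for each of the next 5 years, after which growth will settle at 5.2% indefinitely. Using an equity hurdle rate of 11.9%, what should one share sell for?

Two-stage DDM. Project D₁…D_5 at 0.181, terminal growth 0.052, discount at r = 0.119.
D_1 = 5.3145
D_2 = 6.2764
D_3 = 7.4125
D_4 = 8.7541
D_5 = 10.3386
Terminal value at t=5: TV = D_6/(r−g) = 10.8762/(0.119−0.052) = 162.3316
P₀ = 5.3145/(1+0.119)^1 + 6.2764/(1+0.119)^2 + 7.4125/(1+0.119)^3 + 8.7541/(1+0.119)^4 + 10.3386/(1+0.119)^5 + 162.3316/(1+0.119)^5 = 119.0516

A$119.05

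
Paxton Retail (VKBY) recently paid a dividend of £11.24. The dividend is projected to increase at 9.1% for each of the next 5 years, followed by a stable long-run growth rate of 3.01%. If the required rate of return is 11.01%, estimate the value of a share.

Two-stage DDM. Project D₁…D_5 at 0.091, terminal growth 0.0301, discount at r = 0.1101.
D_1 = 12.2628
D_2 = 13.3788
D_3 = 14.5962
D_4 = 15.9245
D_5 = 17.3736
Terminal value at t=5: TV = D_6/(r−g) = 17.8966/(0.1101−0.0301) = 223.7069
P₀ = 12.2628/(1+0.1101)^1 + 13.3788/(1+0.1101)^2 + 14.5962/(1+0.1101)^3 + 15.9245/(1+0.1101)^4 + 17.3736/(1+0.1101)^5 + 223.7069/(1+0.1101)^5 = 186.0642

£186.06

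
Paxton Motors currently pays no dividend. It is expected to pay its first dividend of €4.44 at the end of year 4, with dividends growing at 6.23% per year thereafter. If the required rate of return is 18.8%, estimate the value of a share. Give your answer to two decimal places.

Deferred-dividend DDM. At t=3 the remaining stream is a growing perpetuity with first payment D_4 = 4.44.
V_3 = D_4/(r−g) = 4.44/(0.188−0.0623) = 35.3222
P₀ = V_3/(1+r)^3 = 35.3222/(1+0.188)^3 = 21.0668

€21.07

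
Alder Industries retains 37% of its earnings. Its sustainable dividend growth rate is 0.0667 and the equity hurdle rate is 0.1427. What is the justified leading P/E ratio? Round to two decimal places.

Payout ratio b = 1 − 0.37 = 0.63.
Justified leading P/E = b/(r−g) = 0.63/(0.1427−0.0667) = 8.2895

8.29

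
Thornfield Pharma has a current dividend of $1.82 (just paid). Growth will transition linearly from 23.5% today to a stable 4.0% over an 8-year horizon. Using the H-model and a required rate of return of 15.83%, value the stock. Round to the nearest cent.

$28.00

H-model: P₀ = D₀[(1+g_L) + H(g_S−g_L)]/(r−g_L), with H = 8/2 = 4.
P₀ = 1.82 × [(1+0.04) + 4×(0.235−0.04)] / (0.1583−0.04)
   = 1.82 × 1.8200 / 0.1183 = 28.0000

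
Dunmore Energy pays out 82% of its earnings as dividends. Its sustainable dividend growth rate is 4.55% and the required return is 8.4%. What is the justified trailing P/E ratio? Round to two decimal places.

22.27

Justified trailing P/E = b(1+g)/(r−g) = 0.82×(1+0.0455)/(0.084−0.0455) = 22.2678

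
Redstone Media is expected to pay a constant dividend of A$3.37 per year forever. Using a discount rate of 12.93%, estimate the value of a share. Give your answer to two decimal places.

A$26.06

Zero-growth DDM (perpetuity): P₀ = D/r = 3.37 / 0.1293 = 26.0634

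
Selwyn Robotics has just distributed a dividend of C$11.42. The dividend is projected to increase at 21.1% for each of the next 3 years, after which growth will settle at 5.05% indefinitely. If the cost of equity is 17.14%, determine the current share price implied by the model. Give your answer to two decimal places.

C$146.26

Two-stage DDM. Project D₁…D_3 at 0.211, terminal growth 0.0505, discount at r = 0.1714.
D_1 = 13.8296
D_2 = 16.7477
D_3 = 20.2814
Terminal value at t=3: TV = D_4/(r−g) = 21.3056/(0.1714−0.0505) = 176.2253
P₀ = 13.8296/(1+0.1714)^1 + 16.7477/(1+0.1714)^2 + 20.2814/(1+0.1714)^3 + 176.2253/(1+0.1714)^3 = 146.2649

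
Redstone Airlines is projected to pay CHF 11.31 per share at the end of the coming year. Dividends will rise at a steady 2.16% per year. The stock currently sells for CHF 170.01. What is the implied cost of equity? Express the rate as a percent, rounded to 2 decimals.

8.81%

Rearranging the constant-growth DDM: r = D₁/P₀ + g.
r = 11.3100 / 170.01 + 0.0216 = 0.06653 + 0.0216 = 0.08813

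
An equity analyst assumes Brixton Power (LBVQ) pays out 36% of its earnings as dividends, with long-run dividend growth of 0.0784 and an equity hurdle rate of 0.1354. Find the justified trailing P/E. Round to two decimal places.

Justified trailing P/E = b(1+g)/(r−g) = 0.36×(1+0.0784)/(0.1354−0.0784) = 6.8109

6.81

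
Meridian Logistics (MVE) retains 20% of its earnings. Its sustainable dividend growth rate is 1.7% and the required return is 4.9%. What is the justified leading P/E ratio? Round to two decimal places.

25.00

Payout ratio b = 1 − 0.20 = 0.80.
Justified leading P/E = b/(r−g) = 0.80/(0.049−0.017) = 25.0000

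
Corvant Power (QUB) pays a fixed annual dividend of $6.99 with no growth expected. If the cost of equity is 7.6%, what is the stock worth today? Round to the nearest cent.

Zero-growth DDM (perpetuity): P₀ = D/r = 6.99 / 0.076 = 91.9737

$91.97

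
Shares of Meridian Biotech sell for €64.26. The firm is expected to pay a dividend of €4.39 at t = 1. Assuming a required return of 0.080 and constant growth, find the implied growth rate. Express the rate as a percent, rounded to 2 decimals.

1.17%

From P₀ = D₁/(r − g), the implied growth is g = r − D₁/P₀.
g = 0.08 − 4.39/64.26 = 0.08 − 0.06832 = 0.01168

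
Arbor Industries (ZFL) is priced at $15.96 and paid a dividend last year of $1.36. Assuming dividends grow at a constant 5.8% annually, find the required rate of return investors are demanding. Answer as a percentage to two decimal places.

Rearranging the constant-growth DDM: r = D₁/P₀ + g.
D₁ = 1.36 × (1 + 0.058) = 1.4389.
r = 1.4389 / 15.96 + 0.058 = 0.09016 + 0.058 = 0.14816

14.82%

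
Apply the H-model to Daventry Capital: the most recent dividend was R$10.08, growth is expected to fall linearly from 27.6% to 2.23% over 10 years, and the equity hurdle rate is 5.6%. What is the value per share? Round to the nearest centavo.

R$685.20

H-model: P₀ = D₀[(1+g_L) + H(g_S−g_L)]/(r−g_L), with H = 10/2 = 5.
P₀ = 10.08 × [(1+0.0223) + 5×(0.276−0.0223)] / (0.056−0.0223)
   = 10.08 × 2.2908 / 0.0337 = 685.2007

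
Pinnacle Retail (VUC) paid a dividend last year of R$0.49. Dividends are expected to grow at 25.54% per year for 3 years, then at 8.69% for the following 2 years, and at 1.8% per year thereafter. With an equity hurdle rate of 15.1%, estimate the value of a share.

R$7.26

Three-stage DDM. Project D₁…D_5; terminal Gordon value at t=5 with g = 0.018; discount at r = 0.151.
D_1 = 0.6151
D_2 = 0.7723
D_3 = 0.9695
D_4 = 1.0537
D_5 = 1.1453
TV_5 = 1.1659/(0.151−0.018) = 8.7663
P₀ = Σ Dₜ/(1+r)ᵗ + TV_5/(1+r)^5 = 7.2600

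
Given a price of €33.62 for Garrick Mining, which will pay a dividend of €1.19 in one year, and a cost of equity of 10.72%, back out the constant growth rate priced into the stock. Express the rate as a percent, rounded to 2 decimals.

7.18%

From P₀ = D₁/(r − g), the implied growth is g = r − D₁/P₀.
g = 0.1072 − 1.19/33.62 = 0.1072 − 0.03540 = 0.07180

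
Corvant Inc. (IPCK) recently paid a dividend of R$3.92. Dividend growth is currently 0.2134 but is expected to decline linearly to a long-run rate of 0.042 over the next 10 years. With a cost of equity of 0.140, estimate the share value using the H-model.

R$75.96

H-model: P₀ = D₀[(1+g_L) + H(g_S−g_L)]/(r−g_L), with H = 10/2 = 5.
P₀ = 3.92 × [(1+0.042) + 5×(0.2134−0.042)] / (0.14−0.042)
   = 3.92 × 1.8990 / 0.098 = 75.9600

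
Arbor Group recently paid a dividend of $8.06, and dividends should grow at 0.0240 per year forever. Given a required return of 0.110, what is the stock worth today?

$95.97

Gordon growth model: P₀ = D₁/(r − g). D₁ = 8.06 × (1 + 0.024) = 8.2534.
P₀ = 8.2534 / (0.11 − 0.024) = 8.2534 / 0.086 = 95.9702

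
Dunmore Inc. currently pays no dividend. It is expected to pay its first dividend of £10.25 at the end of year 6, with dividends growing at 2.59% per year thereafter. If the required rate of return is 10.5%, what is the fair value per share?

£78.66

Deferred-dividend DDM. At t=5 the remaining stream is a growing perpetuity with first payment D_6 = 10.25.
V_5 = D_6/(r−g) = 10.25/(0.105−0.0259) = 129.5828
P₀ = V_5/(1+r)^5 = 129.5828/(1+0.105)^5 = 78.6567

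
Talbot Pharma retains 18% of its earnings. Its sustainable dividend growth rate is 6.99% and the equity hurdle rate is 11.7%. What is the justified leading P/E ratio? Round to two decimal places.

Payout ratio b = 1 − 0.18 = 0.82.
Justified leading P/E = b/(r−g) = 0.82/(0.117−0.0699) = 17.4098

17.41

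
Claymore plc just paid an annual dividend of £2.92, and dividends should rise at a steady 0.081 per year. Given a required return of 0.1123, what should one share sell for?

£100.85

Gordon growth model: P₀ = D₁/(r − g). D₁ = 2.92 × (1 + 0.081) = 3.1565.
P₀ = 3.1565 / (0.1123 − 0.081) = 3.1565 / 0.0313 = 100.8473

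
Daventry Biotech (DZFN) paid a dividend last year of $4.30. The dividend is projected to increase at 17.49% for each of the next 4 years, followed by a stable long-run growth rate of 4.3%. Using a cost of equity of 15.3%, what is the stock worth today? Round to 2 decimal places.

$61.99

Two-stage DDM. Project D₁…D_4 at 0.1749, terminal growth 0.043, discount at r = 0.153.
D_1 = 5.0521
D_2 = 5.9357
D_3 = 6.9738
D_4 = 8.1935
Terminal value at t=4: TV = D_5/(r−g) = 8.5459/(0.153−0.043) = 77.6897
P₀ = 5.0521/(1+0.153)^1 + 5.9357/(1+0.153)^2 + 6.9738/(1+0.153)^3 + 8.1935/(1+0.153)^4 + 77.6897/(1+0.153)^4 = 61.9913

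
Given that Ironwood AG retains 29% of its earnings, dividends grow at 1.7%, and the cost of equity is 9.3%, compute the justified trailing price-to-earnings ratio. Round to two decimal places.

9.50

Payout ratio b = 1 − 0.29 = 0.71.
Justified trailing P/E = b(1+g)/(r−g) = 0.71×(1+0.017)/(0.093−0.017) = 9.5009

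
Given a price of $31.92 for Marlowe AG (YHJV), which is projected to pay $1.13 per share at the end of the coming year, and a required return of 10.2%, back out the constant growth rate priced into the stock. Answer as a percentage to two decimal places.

6.66%

From P₀ = D₁/(r − g), the implied growth is g = r − D₁/P₀.
g = 0.102 − 1.13/31.92 = 0.102 − 0.03540 = 0.06660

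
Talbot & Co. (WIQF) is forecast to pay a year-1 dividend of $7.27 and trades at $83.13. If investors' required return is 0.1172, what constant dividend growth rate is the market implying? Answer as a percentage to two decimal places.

From P₀ = D₁/(r − g), the implied growth is g = r − D₁/P₀.
g = 0.1172 − 7.27/83.13 = 0.1172 − 0.08745 = 0.02975

2.97%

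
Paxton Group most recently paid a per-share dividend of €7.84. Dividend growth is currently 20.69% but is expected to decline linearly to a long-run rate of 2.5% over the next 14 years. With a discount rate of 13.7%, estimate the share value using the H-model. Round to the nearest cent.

H-model: P₀ = D₀[(1+g_L) + H(g_S−g_L)]/(r−g_L), with H = 14/2 = 7.
P₀ = 7.84 × [(1+0.025) + 7×(0.2069−0.025)] / (0.137−0.025)
   = 7.84 × 2.2983 / 0.112 = 160.8810

€160.88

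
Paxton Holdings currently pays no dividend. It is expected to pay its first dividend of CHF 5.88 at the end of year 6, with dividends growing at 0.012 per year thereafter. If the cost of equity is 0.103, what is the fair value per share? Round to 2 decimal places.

CHF 39.58

Deferred-dividend DDM. At t=5 the remaining stream is a growing perpetuity with first payment D_6 = 5.88.
V_5 = D_6/(r−g) = 5.88/(0.103−0.012) = 64.6154
P₀ = V_5/(1+r)^5 = 64.6154/(1+0.103)^5 = 39.5784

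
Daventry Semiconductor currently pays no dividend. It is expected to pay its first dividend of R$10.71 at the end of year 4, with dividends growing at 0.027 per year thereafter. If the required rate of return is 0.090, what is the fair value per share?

R$131.27

Deferred-dividend DDM. At t=3 the remaining stream is a growing perpetuity with first payment D_4 = 10.71.
V_3 = D_4/(r−g) = 10.71/(0.09−0.027) = 170.0000
P₀ = V_3/(1+r)^3 = 170.0000/(1+0.09)^3 = 131.2712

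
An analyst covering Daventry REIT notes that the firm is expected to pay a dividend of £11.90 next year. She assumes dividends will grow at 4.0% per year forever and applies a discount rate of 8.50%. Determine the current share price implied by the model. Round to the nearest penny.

£264.44

Gordon growth model: P₀ = D₁/(r − g), with D₁ = 11.90 given directly.
P₀ = 11.9000 / (0.085 − 0.04) = 11.9000 / 0.045 = 264.4444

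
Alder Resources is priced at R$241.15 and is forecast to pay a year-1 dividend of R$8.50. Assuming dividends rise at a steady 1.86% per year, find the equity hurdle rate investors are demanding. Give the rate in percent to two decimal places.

Rearranging the constant-growth DDM: r = D₁/P₀ + g.
r = 8.5000 / 241.15 + 0.0186 = 0.03525 + 0.0186 = 0.05385

5.38%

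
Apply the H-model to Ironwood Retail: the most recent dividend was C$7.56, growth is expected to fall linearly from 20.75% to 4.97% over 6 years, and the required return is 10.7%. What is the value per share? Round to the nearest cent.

C$200.95

H-model: P₀ = D₀[(1+g_L) + H(g_S−g_L)]/(r−g_L), with H = 6/2 = 3.
P₀ = 7.56 × [(1+0.0497) + 3×(0.2075−0.0497)] / (0.107−0.0497)
   = 7.56 × 1.5231 / 0.0573 = 200.9535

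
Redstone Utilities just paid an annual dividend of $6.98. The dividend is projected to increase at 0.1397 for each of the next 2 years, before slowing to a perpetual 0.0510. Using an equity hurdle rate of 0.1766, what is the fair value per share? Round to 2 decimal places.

Two-stage DDM. Project D₁…D_2 at 0.1397, terminal growth 0.051, discount at r = 0.1766.
D_1 = 7.9551
D_2 = 9.0664
Terminal value at t=2: TV = D_3/(r−g) = 9.5288/(0.1766−0.051) = 75.8664
P₀ = 7.9551/(1+0.1766)^1 + 9.0664/(1+0.1766)^2 + 75.8664/(1+0.1766)^2 = 68.1116

$68.11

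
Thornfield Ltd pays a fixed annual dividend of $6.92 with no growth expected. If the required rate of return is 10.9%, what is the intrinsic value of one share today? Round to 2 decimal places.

$63.49

Zero-growth DDM (perpetuity): P₀ = D/r = 6.92 / 0.109 = 63.4862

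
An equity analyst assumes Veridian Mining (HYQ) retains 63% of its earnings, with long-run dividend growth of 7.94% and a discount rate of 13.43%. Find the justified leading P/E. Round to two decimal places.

6.74

Payout ratio b = 1 − 0.63 = 0.37.
Justified leading P/E = b/(r−g) = 0.37/(0.1343−0.0794) = 6.7395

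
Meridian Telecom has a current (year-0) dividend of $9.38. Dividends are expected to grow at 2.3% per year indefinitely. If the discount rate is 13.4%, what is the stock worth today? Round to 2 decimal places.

Gordon growth model: P₀ = D₁/(r − g). D₁ = 9.38 × (1 + 0.023) = 9.5957.
P₀ = 9.5957 / (0.134 − 0.023) = 9.5957 / 0.111 = 86.4481

$86.45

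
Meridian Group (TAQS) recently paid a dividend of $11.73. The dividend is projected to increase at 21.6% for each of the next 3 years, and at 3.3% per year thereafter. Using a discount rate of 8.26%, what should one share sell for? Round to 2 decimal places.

Two-stage DDM. Project D₁…D_3 at 0.216, terminal growth 0.033, discount at r = 0.0826.
D_1 = 14.2637
D_2 = 17.3446
D_3 = 21.0911
Terminal value at t=3: TV = D_4/(r−g) = 21.7871/(0.0826−0.033) = 439.2557
P₀ = 14.2637/(1+0.0826)^1 + 17.3446/(1+0.0826)^2 + 21.0911/(1+0.0826)^3 + 439.2557/(1+0.0826)^3 = 390.7858

$390.79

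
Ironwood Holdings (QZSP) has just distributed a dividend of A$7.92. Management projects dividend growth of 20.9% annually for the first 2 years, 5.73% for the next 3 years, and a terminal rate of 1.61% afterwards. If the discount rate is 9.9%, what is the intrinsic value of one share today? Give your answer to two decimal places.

A$149.53

Three-stage DDM. Project D₁…D_5; terminal Gordon value at t=5 with g = 0.0161; discount at r = 0.099.
D_1 = 9.5753
D_2 = 11.5765
D_3 = 12.2398
D_4 = 12.9412
D_5 = 13.6827
TV_5 = 13.9030/(0.099−0.0161) = 167.7082
P₀ = Σ Dₜ/(1+r)ᵗ + TV_5/(1+r)^5 = 149.5327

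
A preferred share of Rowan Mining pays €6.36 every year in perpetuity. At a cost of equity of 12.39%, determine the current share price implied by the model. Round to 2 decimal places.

Zero-growth DDM (perpetuity): P₀ = D/r = 6.36 / 0.1239 = 51.3317

€51.33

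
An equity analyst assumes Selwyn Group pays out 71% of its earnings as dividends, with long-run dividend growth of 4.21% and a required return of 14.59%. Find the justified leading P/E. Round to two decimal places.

6.84

Justified leading P/E = b/(r−g) = 0.71/(0.1459−0.0421) = 6.8401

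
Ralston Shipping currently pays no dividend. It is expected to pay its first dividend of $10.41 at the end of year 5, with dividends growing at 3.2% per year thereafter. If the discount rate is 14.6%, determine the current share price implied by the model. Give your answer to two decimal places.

Deferred-dividend DDM. At t=4 the remaining stream is a growing perpetuity with first payment D_5 = 10.41.
V_4 = D_5/(r−g) = 10.41/(0.146−0.032) = 91.3158
P₀ = V_4/(1+r)^4 = 91.3158/(1+0.146)^4 = 52.9429

$52.94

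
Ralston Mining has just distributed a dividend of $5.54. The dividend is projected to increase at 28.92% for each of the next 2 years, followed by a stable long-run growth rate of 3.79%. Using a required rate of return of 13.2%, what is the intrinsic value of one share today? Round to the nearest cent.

Two-stage DDM. Project D₁…D_2 at 0.2892, terminal growth 0.0379, discount at r = 0.132.
D_1 = 7.1422
D_2 = 9.2077
Terminal value at t=2: TV = D_3/(r−g) = 9.5567/(0.132−0.0379) = 101.5585
P₀ = 7.1422/(1+0.132)^1 + 9.2077/(1+0.132)^2 + 101.5585/(1+0.132)^2 = 92.7492

$92.75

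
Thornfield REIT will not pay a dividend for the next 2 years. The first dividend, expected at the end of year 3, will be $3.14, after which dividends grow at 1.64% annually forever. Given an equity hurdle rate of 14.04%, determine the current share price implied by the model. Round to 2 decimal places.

$19.47

Deferred-dividend DDM. At t=2 the remaining stream is a growing perpetuity with first payment D_3 = 3.14.
V_2 = D_3/(r−g) = 3.14/(0.1404−0.0164) = 25.3226
P₀ = V_2/(1+r)^2 = 25.3226/(1+0.1404)^2 = 19.4712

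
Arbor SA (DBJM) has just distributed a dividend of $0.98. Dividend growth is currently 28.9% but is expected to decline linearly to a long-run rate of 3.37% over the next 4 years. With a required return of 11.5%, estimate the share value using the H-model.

H-model: P₀ = D₀[(1+g_L) + H(g_S−g_L)]/(r−g_L), with H = 4/2 = 2.
P₀ = 0.98 × [(1+0.0337) + 2×(0.289−0.0337)] / (0.115−0.0337)
   = 0.98 × 1.5443 / 0.0813 = 18.6152

$18.62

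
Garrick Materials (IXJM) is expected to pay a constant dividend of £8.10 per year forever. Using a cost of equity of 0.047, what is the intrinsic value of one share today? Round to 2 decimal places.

£172.34

Zero-growth DDM (perpetuity): P₀ = D/r = 8.10 / 0.047 = 172.3404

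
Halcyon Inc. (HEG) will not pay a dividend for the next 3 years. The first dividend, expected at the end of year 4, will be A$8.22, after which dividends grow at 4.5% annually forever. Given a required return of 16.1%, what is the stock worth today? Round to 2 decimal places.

Deferred-dividend DDM. At t=3 the remaining stream is a growing perpetuity with first payment D_4 = 8.22.
V_3 = D_4/(r−g) = 8.22/(0.161−0.045) = 70.8621
P₀ = V_3/(1+r)^3 = 70.8621/(1+0.161)^3 = 45.2811

A$45.28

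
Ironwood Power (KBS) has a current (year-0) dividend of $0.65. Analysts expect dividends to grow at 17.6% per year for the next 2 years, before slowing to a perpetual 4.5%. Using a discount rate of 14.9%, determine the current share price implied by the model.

Two-stage DDM. Project D₁…D_2 at 0.176, terminal growth 0.045, discount at r = 0.149.
D_1 = 0.7644
D_2 = 0.8989
Terminal value at t=2: TV = D_3/(r−g) = 0.9394/(0.149−0.045) = 9.0326
P₀ = 0.7644/(1+0.149)^1 + 0.8989/(1+0.149)^2 + 9.0326/(1+0.149)^2 = 8.1880

$8.19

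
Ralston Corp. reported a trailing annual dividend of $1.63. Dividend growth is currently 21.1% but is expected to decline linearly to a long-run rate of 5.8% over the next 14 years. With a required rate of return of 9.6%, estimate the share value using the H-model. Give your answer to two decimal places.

H-model: P₀ = D₀[(1+g_L) + H(g_S−g_L)]/(r−g_L), with H = 14/2 = 7.
P₀ = 1.63 × [(1+0.058) + 7×(0.211−0.058)] / (0.096−0.058)
   = 1.63 × 2.1290 / 0.038 = 91.3229

$91.32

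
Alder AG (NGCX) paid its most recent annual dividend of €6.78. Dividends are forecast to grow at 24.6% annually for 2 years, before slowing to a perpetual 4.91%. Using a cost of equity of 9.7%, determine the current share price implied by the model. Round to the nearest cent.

€208.02

Two-stage DDM. Project D₁…D_2 at 0.246, terminal growth 0.0491, discount at r = 0.097.
D_1 = 8.4479
D_2 = 10.5261
Terminal value at t=2: TV = D_3/(r−g) = 11.0429/(0.097−0.0491) = 230.5405
P₀ = 8.4479/(1+0.097)^1 + 10.5261/(1+0.097)^2 + 230.5405/(1+0.097)^2 = 208.0206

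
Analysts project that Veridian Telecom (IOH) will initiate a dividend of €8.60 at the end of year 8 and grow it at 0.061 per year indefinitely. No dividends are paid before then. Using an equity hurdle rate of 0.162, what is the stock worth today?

€29.77

Deferred-dividend DDM. At t=7 the remaining stream is a growing perpetuity with first payment D_8 = 8.60.
V_7 = D_8/(r−g) = 8.60/(0.162−0.061) = 85.1485
P₀ = V_7/(1+r)^7 = 85.1485/(1+0.162)^7 = 29.7669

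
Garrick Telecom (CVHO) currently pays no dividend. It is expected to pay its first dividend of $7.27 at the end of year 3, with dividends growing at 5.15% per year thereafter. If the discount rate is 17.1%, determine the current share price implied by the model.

$44.37

Deferred-dividend DDM. At t=2 the remaining stream is a growing perpetuity with first payment D_3 = 7.27.
V_2 = D_3/(r−g) = 7.27/(0.171−0.0515) = 60.8368
P₀ = V_2/(1+r)^2 = 60.8368/(1+0.171)^2 = 44.3662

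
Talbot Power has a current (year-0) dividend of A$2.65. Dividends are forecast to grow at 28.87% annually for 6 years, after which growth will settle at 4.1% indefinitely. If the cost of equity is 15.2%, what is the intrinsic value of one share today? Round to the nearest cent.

Two-stage DDM. Project D₁…D_6 at 0.2887, terminal growth 0.041, discount at r = 0.152.
D_1 = 3.4151
D_2 = 4.4010
D_3 = 5.6715
D_4 = 7.3089
D_5 = 9.4190
D_6 = 12.1383
Terminal value at t=6: TV = D_7/(r−g) = 12.6359/(0.152−0.041) = 113.8373
P₀ = 3.4151/(1+0.152)^1 + 4.4010/(1+0.152)^2 + 5.6715/(1+0.152)^3 + 7.3089/(1+0.152)^4 + 9.4190/(1+0.152)^5 + 12.1383/(1+0.152)^6 + 113.8373/(1+0.152)^6 = 72.6806

A$72.68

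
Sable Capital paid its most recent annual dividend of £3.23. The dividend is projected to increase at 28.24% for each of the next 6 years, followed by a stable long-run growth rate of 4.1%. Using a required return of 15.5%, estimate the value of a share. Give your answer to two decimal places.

Two-stage DDM. Project D₁…D_6 at 0.2824, terminal growth 0.041, discount at r = 0.155.
D_1 = 4.1422
D_2 = 5.3119
D_3 = 6.8120
D_4 = 8.7357
D_5 = 11.2026
D_6 = 14.3663
Terminal value at t=6: TV = D_7/(r−g) = 14.9553/(0.155−0.041) = 131.1866
P₀ = 4.1422/(1+0.155)^1 + 5.3119/(1+0.155)^2 + 6.8120/(1+0.155)^3 + 8.7357/(1+0.155)^4 + 11.2026/(1+0.155)^5 + 14.3663/(1+0.155)^6 + 131.1866/(1+0.155)^6 = 83.6577

£83.66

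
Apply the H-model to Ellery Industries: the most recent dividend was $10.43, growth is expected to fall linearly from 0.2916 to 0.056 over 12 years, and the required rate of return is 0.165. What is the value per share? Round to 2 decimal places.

H-model: P₀ = D₀[(1+g_L) + H(g_S−g_L)]/(r−g_L), with H = 12/2 = 6.
P₀ = 10.43 × [(1+0.056) + 6×(0.2916−0.056)] / (0.165−0.056)
   = 10.43 × 2.4696 / 0.109 = 236.3113

$236.31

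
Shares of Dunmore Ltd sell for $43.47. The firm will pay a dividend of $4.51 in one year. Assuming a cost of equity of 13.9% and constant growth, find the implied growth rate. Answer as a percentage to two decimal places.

3.53%

From P₀ = D₁/(r − g), the implied growth is g = r − D₁/P₀.
g = 0.139 − 4.51/43.47 = 0.139 − 0.10375 = 0.03525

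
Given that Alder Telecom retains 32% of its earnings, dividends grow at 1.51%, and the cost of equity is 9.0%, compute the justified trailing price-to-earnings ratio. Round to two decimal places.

9.22

Payout ratio b = 1 − 0.32 = 0.68.
Justified trailing P/E = b(1+g)/(r−g) = 0.68×(1+0.0151)/(0.09−0.0151) = 9.2159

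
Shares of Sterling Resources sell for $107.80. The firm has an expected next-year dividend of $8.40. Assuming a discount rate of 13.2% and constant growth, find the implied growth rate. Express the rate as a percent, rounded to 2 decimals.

From P₀ = D₁/(r − g), the implied growth is g = r − D₁/P₀.
g = 0.132 − 8.40/107.80 = 0.132 − 0.07792 = 0.05408

5.41%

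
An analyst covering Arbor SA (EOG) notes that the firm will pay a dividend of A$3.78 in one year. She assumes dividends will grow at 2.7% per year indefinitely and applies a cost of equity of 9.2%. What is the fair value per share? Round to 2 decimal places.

A$58.15

Gordon growth model: P₀ = D₁/(r − g), with D₁ = 3.78 given directly.
P₀ = 3.7800 / (0.092 − 0.027) = 3.7800 / 0.065 = 58.1538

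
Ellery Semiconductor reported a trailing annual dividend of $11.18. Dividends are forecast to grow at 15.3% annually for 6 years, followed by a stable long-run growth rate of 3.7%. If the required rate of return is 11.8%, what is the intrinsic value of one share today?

$247.04

Two-stage DDM. Project D₁…D_6 at 0.153, terminal growth 0.037, discount at r = 0.118.
D_1 = 12.8905
D_2 = 14.8628
D_3 = 17.1368
D_4 = 19.7587
D_5 = 22.7818
D_6 = 26.2674
Terminal value at t=6: TV = D_7/(r−g) = 27.2393/(0.118−0.037) = 336.2880
P₀ = 12.8905/(1+0.118)^1 + 14.8628/(1+0.118)^2 + 17.1368/(1+0.118)^3 + 19.7587/(1+0.118)^4 + 22.7818/(1+0.118)^5 + 26.2674/(1+0.118)^6 + 336.2880/(1+0.118)^6 = 247.0366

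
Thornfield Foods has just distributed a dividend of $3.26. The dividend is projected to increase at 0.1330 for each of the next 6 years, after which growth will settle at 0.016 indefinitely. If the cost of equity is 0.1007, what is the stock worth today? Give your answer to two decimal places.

Two-stage DDM. Project D₁…D_6 at 0.133, terminal growth 0.016, discount at r = 0.1007.
D_1 = 3.6936
D_2 = 4.1848
D_3 = 4.7414
D_4 = 5.3720
D_5 = 6.0865
D_6 = 6.8960
Terminal value at t=6: TV = D_7/(r−g) = 7.0063/(0.1007−0.016) = 82.7194
P₀ = 3.6936/(1+0.1007)^1 + 4.1848/(1+0.1007)^2 + 4.7414/(1+0.1007)^3 + 5.3720/(1+0.1007)^4 + 6.0865/(1+0.1007)^5 + 6.8960/(1+0.1007)^6 + 82.7194/(1+0.1007)^6 = 68.1852

$68.19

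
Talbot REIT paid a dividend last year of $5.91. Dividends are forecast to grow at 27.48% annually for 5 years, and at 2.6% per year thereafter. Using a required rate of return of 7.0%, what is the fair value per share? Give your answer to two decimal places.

Two-stage DDM. Project D₁…D_5 at 0.2748, terminal growth 0.026, discount at r = 0.07.
D_1 = 7.5341
D_2 = 9.6044
D_3 = 12.2437
D_4 = 15.6083
D_5 = 19.8975
Terminal value at t=5: TV = D_6/(r−g) = 20.4148/(0.07−0.026) = 463.9727
P₀ = 7.5341/(1+0.07)^1 + 9.6044/(1+0.07)^2 + 12.2437/(1+0.07)^3 + 15.6083/(1+0.07)^4 + 19.8975/(1+0.07)^5 + 463.9727/(1+0.07)^5 = 382.3248

$382.32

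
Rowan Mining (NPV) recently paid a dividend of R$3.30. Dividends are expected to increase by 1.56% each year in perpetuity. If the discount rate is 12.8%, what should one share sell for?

R$29.82

Gordon growth model: P₀ = D₁/(r − g). D₁ = 3.30 × (1 + 0.0156) = 3.3515.
P₀ = 3.3515 / (0.128 − 0.0156) = 3.3515 / 0.1124 = 29.8174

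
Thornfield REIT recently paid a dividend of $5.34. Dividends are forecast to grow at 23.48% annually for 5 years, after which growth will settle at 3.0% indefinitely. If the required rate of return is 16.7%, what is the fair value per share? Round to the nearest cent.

$84.98

Two-stage DDM. Project D₁…D_5 at 0.2348, terminal growth 0.03, discount at r = 0.167.
D_1 = 6.5938
D_2 = 8.1421
D_3 = 10.0538
D_4 = 12.4145
D_5 = 15.3294
Terminal value at t=5: TV = D_6/(r−g) = 15.7893/(0.167−0.03) = 115.2500
P₀ = 6.5938/(1+0.167)^1 + 8.1421/(1+0.167)^2 + 10.0538/(1+0.167)^3 + 12.4145/(1+0.167)^4 + 15.3294/(1+0.167)^5 + 115.2500/(1+0.167)^5 = 84.9762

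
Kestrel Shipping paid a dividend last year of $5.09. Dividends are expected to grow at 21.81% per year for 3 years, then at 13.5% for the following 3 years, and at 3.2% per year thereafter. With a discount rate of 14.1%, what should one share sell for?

$93.53

Three-stage DDM. Project D₁…D_6; terminal Gordon value at t=6 with g = 0.032; discount at r = 0.141.
D_1 = 6.2001
D_2 = 7.5524
D_3 = 9.1996
D_4 = 10.4415
D_5 = 11.8511
D_6 = 13.4510
TV_6 = 13.8814/(0.141−0.032) = 127.3525
P₀ = Σ Dₜ/(1+r)ᵗ + TV_6/(1+r)^6 = 93.5285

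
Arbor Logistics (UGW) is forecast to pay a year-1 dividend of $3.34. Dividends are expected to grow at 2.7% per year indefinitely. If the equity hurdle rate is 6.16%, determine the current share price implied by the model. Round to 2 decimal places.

Gordon growth model: P₀ = D₁/(r − g), with D₁ = 3.34 given directly.
P₀ = 3.3400 / (0.0616 − 0.027) = 3.3400 / 0.0346 = 96.5318

$96.53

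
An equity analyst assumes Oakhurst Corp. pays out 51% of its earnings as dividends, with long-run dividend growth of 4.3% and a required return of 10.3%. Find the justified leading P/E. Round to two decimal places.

8.50

Justified leading P/E = b/(r−g) = 0.51/(0.103−0.043) = 8.5000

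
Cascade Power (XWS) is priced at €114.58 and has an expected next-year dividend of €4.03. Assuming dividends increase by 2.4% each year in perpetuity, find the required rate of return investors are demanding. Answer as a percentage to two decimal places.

5.92%

Rearranging the constant-growth DDM: r = D₁/P₀ + g.
r = 4.0300 / 114.58 + 0.024 = 0.03517 + 0.024 = 0.05917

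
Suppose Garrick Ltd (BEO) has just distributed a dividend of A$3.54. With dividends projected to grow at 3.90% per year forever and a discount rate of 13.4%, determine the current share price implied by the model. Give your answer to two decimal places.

Gordon growth model: P₀ = D₁/(r − g). D₁ = 3.54 × (1 + 0.039) = 3.6781.
P₀ = 3.6781 / (0.134 − 0.039) = 3.6781 / 0.095 = 38.7164

A$38.72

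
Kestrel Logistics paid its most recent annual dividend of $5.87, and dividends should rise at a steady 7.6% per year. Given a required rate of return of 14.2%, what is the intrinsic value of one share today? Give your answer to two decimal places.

$95.70

Gordon growth model: P₀ = D₁/(r − g). D₁ = 5.87 × (1 + 0.076) = 6.3161.
P₀ = 6.3161 / (0.142 − 0.076) = 6.3161 / 0.066 = 95.6988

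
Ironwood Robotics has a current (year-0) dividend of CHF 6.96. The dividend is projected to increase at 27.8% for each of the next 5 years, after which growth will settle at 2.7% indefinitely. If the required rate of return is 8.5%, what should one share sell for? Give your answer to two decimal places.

Two-stage DDM. Project D₁…D_5 at 0.278, terminal growth 0.027, discount at r = 0.085.
D_1 = 8.8949
D_2 = 11.3677
D_3 = 14.5279
D_4 = 18.5666
D_5 = 23.7281
Terminal value at t=5: TV = D_6/(r−g) = 24.3688/(0.085−0.027) = 420.1515
P₀ = 8.8949/(1+0.085)^1 + 11.3677/(1+0.085)^2 + 14.5279/(1+0.085)^3 + 18.5666/(1+0.085)^4 + 23.7281/(1+0.085)^5 + 420.1515/(1+0.085)^5 = 337.8257

CHF 337.83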